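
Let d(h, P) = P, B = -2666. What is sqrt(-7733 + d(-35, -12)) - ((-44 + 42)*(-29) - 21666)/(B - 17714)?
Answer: -5402/5095 + I*sqrt(7745) ≈ -1.0603 + 88.006*I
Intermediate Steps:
sqrt(-7733 + d(-35, -12)) - ((-44 + 42)*(-29) - 21666)/(B - 17714) = sqrt(-7733 - 12) - ((-44 + 42)*(-29) - 21666)/(-2666 - 17714) = sqrt(-7745) - (-2*(-29) - 21666)/(-20380) = I*sqrt(7745) - (58 - 21666)*(-1)/20380 = I*sqrt(7745) - (-21608)*(-1)/20380 = I*sqrt(7745) - 1*5402/5095 = I*sqrt(7745) - 5402/5095 = -5402/5095 + I*sqrt(7745)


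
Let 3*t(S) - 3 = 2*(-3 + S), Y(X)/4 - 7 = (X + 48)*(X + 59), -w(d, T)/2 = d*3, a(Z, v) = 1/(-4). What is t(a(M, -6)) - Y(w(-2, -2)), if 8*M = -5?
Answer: -102415/6 ≈ -17069.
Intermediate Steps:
M = -5/8 (M = (⅛)*(-5) = -5/8 ≈ -0.62500)
a(Z, v) = -¼
w(d, T) = -6*d (w(d, T) = -2*d*3 = -6*d)
Y(X) = 28 + 4*(48 + X)*(59 + X) (Y(X) = 28 + 4*((X + 48)*(X + 59)) = 28 + 4*((48 + X)*(59 + X)) = 28 + 4*(48 + X)*(59 + X))
t(S) = -1 + 2*S/3 (t(S) = 1 + (2*(-3 + S))/3 = 1 + (-6 + 2*S)/3 = 1 + (-2 + 2*S/3) = -1 + 2*S/3)
t(a(M, -6)) - Y(w(-2, -2)) = (-1 + (⅔)*(-¼)) - (11356 + 4*(-6*(-2))² + 428*(-6*(-2))) = (-1 - ⅙) - (11356 + 4*12² + 428*12) = -7/6 - (11356 + 4*144 + 5136) = -7/6 - (11356 + 576 + 5136) = -7/6 - 1*17068 = -7/6 - 17068 = -102415/6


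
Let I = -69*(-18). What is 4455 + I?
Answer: 5697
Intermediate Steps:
I = 1242
4455 + I = 4455 + 1242 = 5697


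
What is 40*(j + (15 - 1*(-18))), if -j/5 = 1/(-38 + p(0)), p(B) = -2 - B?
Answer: 1325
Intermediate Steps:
j = ⅛ (j = -5/(-38 + (-2 - 1*0)) = -5/(-38 + (-2 + 0)) = -5/(-38 - 2) = -5/(-40) = -5*(-1/40) = ⅛ ≈ 0.12500)
40*(j + (15 - 1*(-18))) = 40*(⅛ + (15 - 1*(-18))) = 40*(⅛ + (15 + 18)) = 40*(⅛ + 33) = 40*(265/8) = 1325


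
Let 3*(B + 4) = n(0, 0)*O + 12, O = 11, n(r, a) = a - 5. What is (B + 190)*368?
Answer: 189520/3 ≈ 63173.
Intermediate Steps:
n(r, a) = -5 + a
B = -55/3 (B = -4 + ((-5 + 0)*11 + 12)/3 = -4 + (-5*11 + 12)/3 = -4 + (-55 + 12)/3 = -4 + (⅓)*(-43) = -4 - 43/3 = -55/3 ≈ -18.333)
(B + 190)*368 = (-55/3 + 190)*368 = (515/3)*368 = 189520/3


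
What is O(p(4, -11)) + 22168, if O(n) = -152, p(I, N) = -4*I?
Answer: 22016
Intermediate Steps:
O(p(4, -11)) + 22168 = -152 + 22168 = 22016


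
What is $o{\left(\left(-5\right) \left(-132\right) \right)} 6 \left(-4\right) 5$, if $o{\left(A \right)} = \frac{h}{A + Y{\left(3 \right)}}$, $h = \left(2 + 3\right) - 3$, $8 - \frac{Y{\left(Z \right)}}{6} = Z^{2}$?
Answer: $- \frac{40}{109} \approx -0.36697$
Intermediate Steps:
$Y{\left(Z \right)} = 48 - 6 Z^{2}$
$h = 2$ ($h = 5 - 3 = 2$)
$o{\left(A \right)} = \frac{2}{-6 + A}$ ($o{\left(A \right)} = \frac{2}{A + \left(48 - 6 \cdot 3^{2}\right)} = \frac{2}{A + \left(48 - 54\right)} = \frac{2}{A - 6} = \frac{2}{-6 + A}$)
$o{\left(\left(-5\right) \left(-132\right) \right)} 6 \left(-4\right) 5 = \frac{2}{-6 - -660} \cdot 6 \left(-4\right) 5 = \frac{2}{-6 + 660} \left(\left(-24\right) 5\right) = \frac{2}{654} \left(-120\right) = 2 \cdot \frac{1}{654} \left(-120\right) = \frac{1}{327} \left(-120\right) = - \frac{40}{109}$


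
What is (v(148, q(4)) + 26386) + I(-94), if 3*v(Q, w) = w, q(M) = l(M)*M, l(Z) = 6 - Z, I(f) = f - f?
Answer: 79166/3 ≈ 26389.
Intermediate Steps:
I(f) = 0
q(M) = M*(6 - M) (q(M) = (6 - M)*M = M*(6 - M))
v(Q, w) = w/3
(v(148, q(4)) + 26386) + I(-94) = ((4*(6 - 1*4))/3 + 26386) + 0 = ((4*(6 - 4))/3 + 26386) + 0 = ((4*2)/3 + 26386) + 0 = ((1/3)*8 + 26386) + 0 = (8/3 + 26386) + 0 = 79166/3 + 0 = 79166/3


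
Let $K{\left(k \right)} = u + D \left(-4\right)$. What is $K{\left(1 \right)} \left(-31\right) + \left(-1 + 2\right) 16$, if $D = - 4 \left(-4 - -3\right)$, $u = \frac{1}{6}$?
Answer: $\frac{3041}{6} \approx 506.83$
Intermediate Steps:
$u = \frac{1}{6} \approx 0.16667$
$D = 4$ ($D = - 4 \left(-4 + 3\right) = \left(-4\right) \left(-1\right) = 4$)
$K{\left(k \right)} = - \frac{95}{6}$ ($K{\left(k \right)} = \frac{1}{6} + 4 \left(-4\right) = \frac{1}{6} - 16 = - \frac{95}{6}$)
$K{\left(1 \right)} \left(-31\right) + \left(-1 + 2\right) 16 = \left(- \frac{95}{6}\right) \left(-31\right) + \left(-1 + 2\right) 16 = \frac{2945}{6} + 1 \cdot 16 = \frac{2945}{6} + 16 = \frac{3041}{6}$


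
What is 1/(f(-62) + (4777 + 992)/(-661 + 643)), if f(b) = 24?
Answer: -2/593 ≈ -0.0033727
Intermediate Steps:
1/(f(-62) + (4777 + 992)/(-661 + 643)) = 1/(24 + (4777 + 992)/(-661 + 643)) = 1/(24 + 5769/(-18)) = 1/(24 + 5769*(-1/18)) = 1/(24 - 641/2) = 1/(-593/2) = -2/593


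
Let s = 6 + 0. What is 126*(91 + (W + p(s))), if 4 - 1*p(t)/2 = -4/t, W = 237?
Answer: 42504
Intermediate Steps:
s = 6
p(t) = 8 + 8/t (p(t) = 8 - (-8)/t = 8 + 8/t)
126*(91 + (W + p(s))) = 126*(91 + (237 + (8 + 8/6))) = 126*(91 + (237 + (8 + 8*(⅙)))) = 126*(91 + (237 + (8 + 4/3))) = 126*(91 + (237 + 28/3)) = 126*(91 + 739/3) = 126*(1012/3) = 42504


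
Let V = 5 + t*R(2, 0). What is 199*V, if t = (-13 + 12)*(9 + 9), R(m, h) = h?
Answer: 995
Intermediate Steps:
t = -18 (t = -1*18 = -18)
V = 5 (V = 5 - 18*0 = 5 + 0 = 5)
199*V = 199*5 = 995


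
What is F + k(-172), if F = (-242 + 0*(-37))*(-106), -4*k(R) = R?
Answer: 25695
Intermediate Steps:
k(R) = -R/4
F = 25652 (F = (-242 + 0)*(-106) = -242*(-106) = 25652)
F + k(-172) = 25652 - ¼*(-172) = 25652 + 43 = 25695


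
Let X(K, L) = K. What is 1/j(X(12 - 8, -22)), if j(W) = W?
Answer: ¼ ≈ 0.25000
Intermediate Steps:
1/j(X(12 - 8, -22)) = 1/(12 - 8) = 1/4 = ¼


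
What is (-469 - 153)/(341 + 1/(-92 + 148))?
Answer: -34832/19097 ≈ -1.8240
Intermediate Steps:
(-469 - 153)/(341 + 1/(-92 + 148)) = -622/(341 + 1/56) = -622/19097/56 = -622*56/19097 = -34832/19097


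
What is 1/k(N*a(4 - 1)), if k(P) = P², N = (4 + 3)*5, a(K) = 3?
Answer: 1/11025 ≈ 9.0703e-5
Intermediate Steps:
N = 35 (N = 7*5 = 35)
1/k(N*a(4 - 1)) = 1/((35*3)²) = 1/(105²) = 1/11025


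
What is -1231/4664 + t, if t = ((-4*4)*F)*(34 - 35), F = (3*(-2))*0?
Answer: -1231/4664 ≈ -0.26394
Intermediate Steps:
F = 0 (F = -6*0 = 0)
t = 0 (t = (-4*4*0)*(34 - 35) = -16*0*(-1) = 0*(-1) = 0)
-1231/4664 + t = -1231/4664 + 0 = -1231/4664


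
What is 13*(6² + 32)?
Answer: 884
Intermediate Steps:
13*(6² + 32) = 13*(36 + 32) = 13*68 = 884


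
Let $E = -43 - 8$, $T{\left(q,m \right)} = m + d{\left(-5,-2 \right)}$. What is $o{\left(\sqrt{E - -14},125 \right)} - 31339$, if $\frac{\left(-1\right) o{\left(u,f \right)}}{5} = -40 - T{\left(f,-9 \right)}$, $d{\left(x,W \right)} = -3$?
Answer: $-31199$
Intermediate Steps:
$T{\left(q,m \right)} = -3 + m$ ($T{\left(q,m \right)} = m - 3 = -3 + m$)
$E = -51$
$o{\left(u,f \right)} = 140$ ($o{\left(u,f \right)} = - 5 \left(-40 - \left(-3 - 9\right)\right) = - 5 \left(-40 - -12\right) = - 5 \left(-40 + 12\right) = \left(-5\right) \left(-28\right) = 140$)
$o{\left(\sqrt{E - -14},125 \right)} - 31339 = 140 - 31339 = -31199$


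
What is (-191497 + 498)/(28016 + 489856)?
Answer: -190999/517872 ≈ -0.36881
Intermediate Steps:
(-191497 + 498)/(28016 + 489856) = -190999/517872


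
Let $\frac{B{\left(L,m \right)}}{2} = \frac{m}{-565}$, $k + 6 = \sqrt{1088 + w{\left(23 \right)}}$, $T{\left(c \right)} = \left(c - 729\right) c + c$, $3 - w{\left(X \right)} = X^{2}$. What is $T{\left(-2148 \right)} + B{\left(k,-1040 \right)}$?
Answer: $\frac{698074640}{113} \approx 6.1776 \cdot 10^{6}$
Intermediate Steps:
$w{\left(X \right)} = 3 - X^{2}$
$T{\left(c \right)} = c + c \left(-729 + c\right)$ ($T{\left(c \right)} = \left(c - 729\right) c + c = \left(-729 + c\right) c + c = c \left(-729 + c\right) + c = c + c \left(-729 + c\right)$)
$k = -6 + \sqrt{562}$ ($k = -6 + \sqrt{1088 + \left(3 - 23^{2}\right)} = -6 + \sqrt{1088 + \left(3 - 529\right)} = -6 + \sqrt{1088 - 526} = -6 + \sqrt{562} \approx 17.707$)
$B{\left(L,m \right)} = - \frac{2 m}{565}$ ($B{\left(L,m \right)} = 2 \frac{m}{-565} = 2 m \left(- \frac{1}{565}\right) = 2 \left(- \frac{m}{565}\right) = - \frac{2 m}{565}$)
$T{\left(-2148 \right)} + B{\left(k,-1040 \right)} = - 2148 \left(-728 - 2148\right) - - \frac{416}{113} = \left(-2148\right) \left(-2876\right) + \frac{416}{113} = 6177648 + \frac{416}{113} = \frac{698074640}{113}$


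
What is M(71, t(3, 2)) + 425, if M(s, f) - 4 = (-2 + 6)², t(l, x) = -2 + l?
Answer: 445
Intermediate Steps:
M(s, f) = 20 (M(s, f) = 4 + (-2 + 6)² = 4 + 4² = 4 + 16 = 20)
M(71, t(3, 2)) + 425 = 20 + 425 = 445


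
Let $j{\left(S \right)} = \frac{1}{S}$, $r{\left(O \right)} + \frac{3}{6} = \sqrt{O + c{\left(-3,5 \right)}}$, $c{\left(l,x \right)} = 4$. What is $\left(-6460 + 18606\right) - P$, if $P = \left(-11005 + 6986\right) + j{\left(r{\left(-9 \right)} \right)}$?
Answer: $\frac{16167 i + 32330 \sqrt{5}}{i + 2 \sqrt{5}} \approx 16165.0 + 0.42592 i$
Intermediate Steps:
$r{\left(O \right)} = - \frac{1}{2} + \sqrt{4 + O}$ ($r{\left(O \right)} = - \frac{1}{2} + \sqrt{O + 4} = - \frac{1}{2} + \sqrt{4 + O}$)
$P = -4019 + \frac{1}{- \frac{1}{2} + i \sqrt{5}}$ ($P = \left(-11005 + 6986\right) + \frac{1}{- \frac{1}{2} + \sqrt{4 - 9}} = -4019 + \frac{1}{- \frac{1}{2} + \sqrt{-5}} = -4019 + \frac{1}{- \frac{1}{2} + i \sqrt{5}} \approx -4019.1 - 0.42592 i$)
$\left(-6460 + 18606\right) - P = \left(-6460 + 18606\right) - \left(- \frac{84401}{21} - \frac{4 i \sqrt{5}}{21}\right) = 12146 + \left(\frac{84401}{21} + \frac{4 i \sqrt{5}}{21}\right) = \frac{339467}{21} + \frac{4 i \sqrt{5}}{21}$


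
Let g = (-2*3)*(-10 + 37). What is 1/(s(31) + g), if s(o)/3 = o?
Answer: -1/69 ≈ -0.014493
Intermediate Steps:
s(o) = 3*o
g = -162 (g = -6*27 = -162)
1/(s(31) + g) = 1/(3*31 - 162) = 1/(93 - 162) = 1/(-69) = -1/69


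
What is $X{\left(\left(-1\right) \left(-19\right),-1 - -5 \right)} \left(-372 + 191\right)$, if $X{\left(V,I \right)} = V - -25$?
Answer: $-7964$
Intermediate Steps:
$X{\left(V,I \right)} = 25 + V$ ($X{\left(V,I \right)} = V + 25 = 25 + V$)
$X{\left(\left(-1\right) \left(-19\right),-1 - -5 \right)} \left(-372 + 191\right) = \left(25 - -19\right) \left(-372 + 191\right) = \left(25 + 19\right) \left(-181\right) = 44 \left(-181\right) = -7964$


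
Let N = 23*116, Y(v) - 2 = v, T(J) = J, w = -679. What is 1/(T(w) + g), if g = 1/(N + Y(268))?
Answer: -2938/1994901 ≈ -0.0014728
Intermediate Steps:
Y(v) = 2 + v
N = 2668
g = 1/2938 (g = 1/(2668 + (2 + 268)) = 1/(2668 + 270) = 1/2938 ≈ 0.00034037)
1/(T(w) + g) = 1/(-679 + 1/2938) = 1/(-1994901/2938) = -2938/1994901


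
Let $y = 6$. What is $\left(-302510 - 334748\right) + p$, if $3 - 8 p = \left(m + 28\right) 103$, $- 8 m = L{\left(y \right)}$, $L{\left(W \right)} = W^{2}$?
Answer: $- \frac{10200963}{16} \approx -6.3756 \cdot 10^{5}$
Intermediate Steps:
$m = - \frac{9}{2}$ ($m = - \frac{6^{2}}{8} = \left(- \frac{1}{8}\right) 36 = - \frac{9}{2} \approx -4.5$)
$p = - \frac{4835}{16}$ ($p = \frac{3}{8} - \frac{\left(- \frac{9}{2} + 28\right) 103}{8} = \frac{3}{8} - \frac{\frac{47}{2} \cdot 103}{8} = \frac{3}{8} - \frac{4841}{16} = - \frac{4835}{16} \approx -302.19$)
$\left(-302510 - 334748\right) + p = \left(-302510 - 334748\right) - \frac{4835}{16} = -637258 - \frac{4835}{16} = - \frac{10200963}{16}$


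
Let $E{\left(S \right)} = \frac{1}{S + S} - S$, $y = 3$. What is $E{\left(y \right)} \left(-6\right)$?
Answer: $17$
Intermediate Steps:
$E{\left(S \right)} = \frac{1}{2 S} - S$
$E{\left(y \right)} \left(-6\right) = \left(\frac{1}{2 \cdot 3} - 3\right) \left(-6\right) = \left(\frac{1}{2} \cdot \frac{1}{3} - 3\right) \left(-6\right) = \left(\frac{1}{6} - 3\right) \left(-6\right) = \left(- \frac{17}{6}\right) \left(-6\right) = 17$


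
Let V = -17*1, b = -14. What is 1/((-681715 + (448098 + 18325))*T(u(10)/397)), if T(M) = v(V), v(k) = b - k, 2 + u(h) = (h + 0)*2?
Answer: -1/645876 ≈ -1.5483e-6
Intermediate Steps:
u(h) = -2 + 2*h (u(h) = -2 + (h + 0)*2 = -2 + h*2 = -2 + 2*h)
V = -17
v(k) = -14 - k
T(M) = 3 (T(M) = -14 - 1*(-17) = -14 + 17 = 3)
1/((-681715 + (448098 + 18325))*T(u(10)/397)) = 1/((-681715 + (448098 + 18325))*3) = (⅓)/(-681715 + 466423) = (⅓)/(-215292) = -1/215292*⅓ = -1/645876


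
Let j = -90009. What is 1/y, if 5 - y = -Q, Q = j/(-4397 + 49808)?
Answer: 15137/45682 ≈ 0.33136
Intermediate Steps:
Q = -30003/15137 (Q = -90009/(-4397 + 49808) = -90009/45411 = -90009*1/45411 = -30003/15137 ≈ -1.9821)
y = 45682/15137 (y = 5 - (-1)*(-30003)/15137 = 5 - 1*30003/15137 = 5 - 30003/15137 = 45682/15137 ≈ 3.0179)
1/y = 1/(45682/15137) = 15137/45682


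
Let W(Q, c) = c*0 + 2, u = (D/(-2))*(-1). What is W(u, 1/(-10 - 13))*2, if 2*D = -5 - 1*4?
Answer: 4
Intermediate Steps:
D = -9/2 (D = (-5 - 1*4)/2 = (-5 - 4)/2 = (½)*(-9) = -9/2 ≈ -4.5000)
u = -9/4 (u = (-9/2/(-2))*(-1) = -½*(-9/2)*(-1) = (9/4)*(-1) = -9/4 ≈ -2.2500)
W(Q, c) = 2 (W(Q, c) = 0 + 2 = 2)
W(u, 1/(-10 - 13))*2 = 2*2 = 4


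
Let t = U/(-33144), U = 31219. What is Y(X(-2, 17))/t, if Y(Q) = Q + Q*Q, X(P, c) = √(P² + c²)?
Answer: -9711192/31219 - 33144*√293/31219 ≈ -329.24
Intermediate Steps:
Y(Q) = Q + Q²
t = -31219/33144 (t = 31219/(-33144) = 31219*(-1/33144) = -31219/33144 ≈ -0.94192)
Y(X(-2, 17))/t = (√((-2)² + 17²)*(1 + √((-2)² + 17²)))/(-31219/33144) = (√(4 + 289)*(1 + √(4 + 289)))*(-33144/31219) = (√293*(1 + √293))*(-33144/31219) = -33144*√293*(1 + √293)/31219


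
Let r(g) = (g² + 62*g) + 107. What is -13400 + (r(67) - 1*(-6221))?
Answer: 1571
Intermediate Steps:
r(g) = 107 + g² + 62*g
-13400 + (r(67) - 1*(-6221)) = -13400 + ((107 + 67² + 62*67) - 1*(-6221)) = -13400 + ((107 + 4489 + 4154) + 6221) = -13400 + (8750 + 6221) = -13400 + 14971 = 1571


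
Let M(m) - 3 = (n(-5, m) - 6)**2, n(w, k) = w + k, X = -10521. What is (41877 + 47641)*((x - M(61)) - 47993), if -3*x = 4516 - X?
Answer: -14906984950/3 ≈ -4.9690e+9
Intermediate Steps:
n(w, k) = k + w
M(m) = 3 + (-11 + m)**2 (M(m) = 3 + ((m - 5) - 6)**2 = 3 + ((-5 + m) - 6)**2 = 3 + (-11 + m)**2)
x = -15037/3 (x = -(4516 - 1*(-10521))/3 = -(4516 + 10521)/3 = -1/3*15037 = -15037/3 ≈ -5012.3)
(41877 + 47641)*((x - M(61)) - 47993) = (41877 + 47641)*((-15037/3 - (3 + (-11 + 61)**2)) - 47993) = 89518*((-15037/3 - (3 + 50**2)) - 47993) = 89518*((-15037/3 - (3 + 2500)) - 47993) = 89518*((-15037/3 - 1*2503) - 47993) = 89518*((-15037/3 - 2503) - 47993) = 89518*(-22546/3 - 47993) = 89518*(-166525/3) = -14906984950/3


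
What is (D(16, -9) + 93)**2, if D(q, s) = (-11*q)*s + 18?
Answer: 2873025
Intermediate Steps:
D(q, s) = 18 - 11*q*s (D(q, s) = -11*q*s + 18 = 18 - 11*q*s)
(D(16, -9) + 93)**2 = ((18 - 11*16*(-9)) + 93)**2 = ((18 + 1584) + 93)**2 = (1602 + 93)**2 = 1695**2 = 2873025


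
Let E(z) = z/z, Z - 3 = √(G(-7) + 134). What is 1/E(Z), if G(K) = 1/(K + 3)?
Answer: 1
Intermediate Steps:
G(K) = 1/(3 + K)
Z = 3 + √535/2 (Z = 3 + √(1/(3 - 7) + 134) = 3 + √(1/(-4) + 134) = 3 + √(-¼ + 134) = 3 + √(535/4) = 3 + √535/2 ≈ 14.565)
E(z) = 1
1/E(Z) = 1/1 = 1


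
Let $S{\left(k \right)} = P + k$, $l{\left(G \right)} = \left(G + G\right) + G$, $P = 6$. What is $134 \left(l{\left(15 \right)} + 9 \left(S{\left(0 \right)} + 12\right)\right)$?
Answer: $27738$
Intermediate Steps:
$l{\left(G \right)} = 3 G$ ($l{\left(G \right)} = 2 G + G = 3 G$)
$S{\left(k \right)} = 6 + k$
$134 \left(l{\left(15 \right)} + 9 \left(S{\left(0 \right)} + 12\right)\right) = 134 \left(3 \cdot 15 + 9 \left(\left(6 + 0\right) + 12\right)\right) = 134 \left(45 + 9 \left(6 + 12\right)\right) = 134 \left(45 + 9 \cdot 18\right) = 134 \left(45 + 162\right) = 134 \cdot 207 = 27738$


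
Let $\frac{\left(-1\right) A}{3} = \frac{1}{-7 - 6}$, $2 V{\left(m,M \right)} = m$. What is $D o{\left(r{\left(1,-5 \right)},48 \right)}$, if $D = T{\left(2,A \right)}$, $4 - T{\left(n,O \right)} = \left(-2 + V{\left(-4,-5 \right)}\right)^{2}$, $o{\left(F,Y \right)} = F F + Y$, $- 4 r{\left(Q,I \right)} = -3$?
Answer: $- \frac{2331}{4} \approx -582.75$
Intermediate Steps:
$V{\left(m,M \right)} = \frac{m}{2}$
$r{\left(Q,I \right)} = \frac{3}{4}$ ($r{\left(Q,I \right)} = \left(- \frac{1}{4}\right) \left(-3\right) = \frac{3}{4}$)
$o{\left(F,Y \right)} = Y + F^{2}$ ($o{\left(F,Y \right)} = F^{2} + Y = Y + F^{2}$)
$A = \frac{3}{13}$ ($A = - \frac{3}{-7 - 6} = - \frac{3}{-13} = \left(-3\right) \left(- \frac{1}{13}\right) = \frac{3}{13} \approx 0.23077$)
$T{\left(n,O \right)} = -12$ ($T{\left(n,O \right)} = 4 - \left(-2 + \frac{1}{2} \left(-4\right)\right)^{2} = 4 - \left(-2 - 2\right)^{2} = 4 - \left(-4\right)^{2} = 4 - 16 = -12$)
$D = -12$
$D o{\left(r{\left(1,-5 \right)},48 \right)} = - 12 \left(48 + \left(\frac{3}{4}\right)^{2}\right) = - 12 \left(48 + \frac{9}{16}\right) = \left(-12\right) \frac{777}{16} = - \frac{2331}{4}$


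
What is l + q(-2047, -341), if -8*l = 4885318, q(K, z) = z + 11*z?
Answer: -2459027/4 ≈ -6.1476e+5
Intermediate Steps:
q(K, z) = 12*z
l = -2442659/4 (l = -1/8*4885318 = -2442659/4 ≈ -6.1067e+5)
l + q(-2047, -341) = -2442659/4 + 12*(-341) = -2442659/4 - 4092 = -2459027/4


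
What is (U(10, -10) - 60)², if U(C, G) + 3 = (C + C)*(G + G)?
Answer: 214369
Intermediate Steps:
U(C, G) = -3 + 4*C*G (U(C, G) = -3 + (C + C)*(G + G) = -3 + (2*C)*(2*G) = -3 + 4*C*G)
(U(10, -10) - 60)² = ((-3 + 4*10*(-10)) - 60)² = ((-3 - 400) - 60)² = (-403 - 60)² = (-463)² = 214369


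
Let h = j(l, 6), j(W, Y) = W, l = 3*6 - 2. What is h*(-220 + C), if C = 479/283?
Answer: -988496/283 ≈ -3492.9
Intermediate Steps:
l = 16 (l = 18 - 2 = 16)
h = 16
C = 479/283 (C = 479*(1/283) = 479/283 ≈ 1.6926)
h*(-220 + C) = 16*(-220 + 479/283) = 16*(-61781/283) = -988496/283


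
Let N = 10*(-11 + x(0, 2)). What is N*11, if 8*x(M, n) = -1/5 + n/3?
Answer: -14443/12 ≈ -1203.6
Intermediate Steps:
x(M, n) = -1/40 + n/24 (x(M, n) = (-1/5 + n/3)/8 = -1/40 + n/24)
N = -1313/12 (N = 10*(-11 + (-1/40 + (1/24)*2)) = 10*(-11 + (-1/40 + 1/12)) = 10*(-11 + 7/120) = 10*(-1313/120) = -1313/12 ≈ -109.42)
N*11 = -1313/12*11 = -14443/12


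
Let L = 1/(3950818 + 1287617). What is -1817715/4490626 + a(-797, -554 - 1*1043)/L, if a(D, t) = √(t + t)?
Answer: -1817715/4490626 + 5238435*I*√3194 ≈ -0.40478 + 2.9605e+8*I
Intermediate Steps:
a(D, t) = √2*√t (a(D, t) = √(2*t) = √2*√t)
L = 1/5238435 ≈ 1.9090e-7
-1817715/4490626 + a(-797, -554 - 1*1043)/L = -1817715/4490626 + (√2*√(-554 - 1*1043))/(1/5238435) = -1817715*1/4490626 + (√2*√(-554 - 1043))*5238435 = -1817715/4490626 + (√2*√(-1597))*5238435 = -1817715/4490626 + (√2*(I*√1597))*5238435 = -1817715/4490626 + (I*√3194)*5238435 = -1817715/4490626 + 5238435*I*√3194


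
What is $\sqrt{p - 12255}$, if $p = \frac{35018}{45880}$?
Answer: $\frac{i \sqrt{1612178415385}}{11470} \approx 110.7 i$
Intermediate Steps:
$p = \frac{17509}{22940}$ ($p = 35018 \cdot \frac{1}{45880} = \frac{17509}{22940} \approx 0.76325$)
$\sqrt{p - 12255} = \sqrt{\frac{17509}{22940} - 12255} = \sqrt{- \frac{281112191}{22940}} = \frac{i \sqrt{1612178415385}}{11470}$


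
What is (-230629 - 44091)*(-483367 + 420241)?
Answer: 17341974720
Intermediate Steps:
(-230629 - 44091)*(-483367 + 420241) = -274720*(-63126) = 17341974720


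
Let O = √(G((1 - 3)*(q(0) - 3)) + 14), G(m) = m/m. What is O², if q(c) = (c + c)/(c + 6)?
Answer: 15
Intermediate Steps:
q(c) = 2*c/(6 + c) (q(c) = (2*c)/(6 + c) = 2*c/(6 + c))
G(m) = 1
O = √15 (O = √(1 + 14) = √15 ≈ 3.8730)
O² = (√15)² = 15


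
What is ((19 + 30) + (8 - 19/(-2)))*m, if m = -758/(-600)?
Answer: 50407/600 ≈ 84.012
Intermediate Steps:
m = 379/300 (m = -758*(-1/600) = 379/300 ≈ 1.2633)
((19 + 30) + (8 - 19/(-2)))*m = ((19 + 30) + (8 - 19/(-2)))*(379/300) = (49 + (8 - 19*(-1)/2))*(379/300) = (49 + (8 - 1*(-19/2)))*(379/300) = (49 + (8 + 19/2))*(379/300) = (49 + 35/2)*(379/300) = (133/2)*(379/300) = 50407/600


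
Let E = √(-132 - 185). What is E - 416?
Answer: -416 + I*√317 ≈ -416.0 + 17.805*I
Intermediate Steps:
E = I*√317 (E = √(-317) = I*√317 ≈ 17.805*I)
E - 416 = I*√317 - 416 = -416 + I*√317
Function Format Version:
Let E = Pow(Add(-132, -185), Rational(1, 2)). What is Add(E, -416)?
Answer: Add(-416, Mul(I, Pow(317, Rational(1, 2)))) ≈ Add(-416.00, Mul(17.805, I))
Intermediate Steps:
E = Mul(I, Pow(317, Rational(1, 2))) (E = Pow(-317, Rational(1, 2)) = Mul(I, Pow(317, Rational(1, 2))) ≈ Mul(17.805, I))
Add(E, -416) = Add(Mul(I, Pow(317, Rational(1, 2))), -416) = Add(-416, Mul(I, Pow(317, Rational(1, 2))))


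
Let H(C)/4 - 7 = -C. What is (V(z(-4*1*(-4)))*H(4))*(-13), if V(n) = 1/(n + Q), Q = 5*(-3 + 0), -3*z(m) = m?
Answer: 468/61 ≈ 7.6721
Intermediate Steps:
z(m) = -m/3
H(C) = 28 - 4*C (H(C) = 28 + 4*(-C) = 28 - 4*C)
Q = -15 (Q = 5*(-3) = -15)
V(n) = 1/(-15 + n) (V(n) = 1/(n - 15) = 1/(-15 + n))
(V(z(-4*1*(-4)))*H(4))*(-13) = ((28 - 4*4)/(-15 - (-4*1)*(-4)/3))*(-13) = ((28 - 16)/(-15 - (-4)*(-4)/3))*(-13) = (12/(-15 - 1/3*16))*(-13) = (12/(-15 - 16/3))*(-13) = (12/(-61/3))*(-13) = -3/61*12*(-13) = -36/61*(-13) = 468/61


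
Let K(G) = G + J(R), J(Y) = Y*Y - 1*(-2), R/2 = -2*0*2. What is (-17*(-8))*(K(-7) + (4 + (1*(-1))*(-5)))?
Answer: 544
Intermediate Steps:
R = 0 (R = 2*(-2*0*2) = 2*(0*2) = 2*0 = 0)
J(Y) = 2 + Y² (J(Y) = Y² + 2 = 2 + Y²)
K(G) = 2 + G (K(G) = G + (2 + 0²) = G + (2 + 0) = G + 2 = 2 + G)
(-17*(-8))*(K(-7) + (4 + (1*(-1))*(-5))) = (-17*(-8))*((2 - 7) + (4 + (1*(-1))*(-5))) = 136*(-5 + (4 - 1*(-5))) = 136*(-5 + (4 + 5)) = 136*(-5 + 9) = 136*4 = 544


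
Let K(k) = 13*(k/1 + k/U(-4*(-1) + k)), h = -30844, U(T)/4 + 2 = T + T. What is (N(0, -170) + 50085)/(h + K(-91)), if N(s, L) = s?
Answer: -2350656/1503055 ≈ -1.5639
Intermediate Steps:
U(T) = -8 + 8*T (U(T) = -8 + 4*(T + T) = -8 + 4*(2*T) = -8 + 8*T)
K(k) = 13*k + 13*k/(24 + 8*k) (K(k) = 13*(k/1 + k/(-8 + 8*(-4*(-1) + k))) = 13*(k*1 + k/(-8 + 8*(4 + k))) = 13*(k + k/(-8 + (32 + 8*k))) = 13*(k + k/(24 + 8*k)) = 13*k + 13*k/(24 + 8*k))
(N(0, -170) + 50085)/(h + K(-91)) = (0 + 50085)/(-30844 + (13/8)*(-91)*(25 + 8*(-91))/(3 - 91)) = 50085/(-30844 + (13/8)*(-91)*(25 - 728)/(-88)) = 50085/(-30844 + (13/8)*(-91)*(-1/88)*(-703)) = 50085/(-30844 - 831649/704) = 50085/(-22545825/704) = 50085*(-704/22545825) = -2350656/1503055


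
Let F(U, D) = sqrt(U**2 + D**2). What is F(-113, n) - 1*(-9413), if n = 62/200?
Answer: 9413 + sqrt(127690961)/100 ≈ 9526.0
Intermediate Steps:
n = 31/100 (n = 62*(1/200) = 31/100 ≈ 0.31000)
F(U, D) = sqrt(D**2 + U**2)
F(-113, n) - 1*(-9413) = sqrt((31/100)**2 + (-113)**2) - 1*(-9413) = sqrt(961/10000 + 12769) + 9413 = sqrt(127690961/10000) + 9413 = sqrt(127690961)/100 + 9413 = 9413 + sqrt(127690961)/100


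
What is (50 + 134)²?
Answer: 33856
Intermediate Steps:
(50 + 134)² = 184² = 33856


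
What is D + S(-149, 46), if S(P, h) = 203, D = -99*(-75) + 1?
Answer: 7629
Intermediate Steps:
D = 7426 (D = 7425 + 1 = 7426)
D + S(-149, 46) = 7426 + 203 = 7629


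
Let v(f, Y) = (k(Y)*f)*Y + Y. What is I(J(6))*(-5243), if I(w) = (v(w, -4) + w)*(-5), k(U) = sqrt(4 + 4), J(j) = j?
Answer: 52430 - 1258320*sqrt(2) ≈ -1.7271e+6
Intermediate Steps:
k(U) = 2*sqrt(2) (k(U) = sqrt(8) = 2*sqrt(2))
v(f, Y) = Y + 2*Y*f*sqrt(2) (v(f, Y) = ((2*sqrt(2))*f)*Y + Y = (2*f*sqrt(2))*Y + Y = 2*Y*f*sqrt(2) + Y = Y + 2*Y*f*sqrt(2))
I(w) = 20 - 5*w + 40*w*sqrt(2) (I(w) = (-4*(1 + 2*w*sqrt(2)) + w)*(-5) = ((-4 - 8*w*sqrt(2)) + w)*(-5) = (-4 + w - 8*w*sqrt(2))*(-5) = 20 - 5*w + 40*w*sqrt(2))
I(J(6))*(-5243) = (20 - 5*6 + 40*6*sqrt(2))*(-5243) = (20 - 30 + 240*sqrt(2))*(-5243) = (-10 + 240*sqrt(2))*(-5243) = 52430 - 1258320*sqrt(2)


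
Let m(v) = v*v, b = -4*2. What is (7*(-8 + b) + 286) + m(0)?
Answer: 174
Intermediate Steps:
b = -8
m(v) = v²
(7*(-8 + b) + 286) + m(0) = (7*(-8 - 8) + 286) + 0² = (7*(-16) + 286) + 0 = (-112 + 286) + 0 = 174 + 0 = 174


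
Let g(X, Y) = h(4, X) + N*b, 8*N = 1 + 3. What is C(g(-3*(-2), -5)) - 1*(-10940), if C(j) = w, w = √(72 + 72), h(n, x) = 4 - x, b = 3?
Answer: 10952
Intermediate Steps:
N = ½ (N = (1 + 3)/8 = (⅛)*4 = ½ ≈ 0.50000)
g(X, Y) = 11/2 - X (g(X, Y) = (4 - X) + (½)*3 = (4 - X) + 3/2 = 11/2 - X)
w = 12 (w = √144 = 12)
C(j) = 12
C(g(-3*(-2), -5)) - 1*(-10940) = 12 - 1*(-10940) = 12 + 10940 = 10952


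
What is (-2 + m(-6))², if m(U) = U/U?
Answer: 1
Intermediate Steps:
m(U) = 1
(-2 + m(-6))² = (-2 + 1)² = (-1)² = 1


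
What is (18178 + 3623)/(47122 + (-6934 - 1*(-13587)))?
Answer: 7267/17925 ≈ 0.40541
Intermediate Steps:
(18178 + 3623)/(47122 + (-6934 - 1*(-13587))) = 21801/(47122 + (-6934 + 13587)) = 21801/(47122 + 6653) = 21801/53775 = 21801*(1/53775) = 7267/17925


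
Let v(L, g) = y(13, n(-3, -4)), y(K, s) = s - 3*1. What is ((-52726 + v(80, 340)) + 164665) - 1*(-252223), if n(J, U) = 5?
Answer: 364164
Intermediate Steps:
y(K, s) = -3 + s (y(K, s) = s - 3 = -3 + s)
v(L, g) = 2 (v(L, g) = -3 + 5 = 2)
((-52726 + v(80, 340)) + 164665) - 1*(-252223) = ((-52726 + 2) + 164665) - 1*(-252223) = (-52724 + 164665) + 252223 = 111941 + 252223 = 364164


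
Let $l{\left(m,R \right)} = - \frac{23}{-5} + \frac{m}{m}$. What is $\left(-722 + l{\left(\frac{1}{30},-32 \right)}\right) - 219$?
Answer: $- \frac{4677}{5} \approx -935.4$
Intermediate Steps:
$l{\left(m,R \right)} = \frac{28}{5}$ ($l{\left(m,R \right)} = \left(-23\right) \left(- \frac{1}{5}\right) + 1 = \frac{23}{5} + 1 = \frac{28}{5}$)
$\left(-722 + l{\left(\frac{1}{30},-32 \right)}\right) - 219 = \left(-722 + \frac{28}{5}\right) - 219 = - \frac{3582}{5} - 219 = - \frac{4677}{5}$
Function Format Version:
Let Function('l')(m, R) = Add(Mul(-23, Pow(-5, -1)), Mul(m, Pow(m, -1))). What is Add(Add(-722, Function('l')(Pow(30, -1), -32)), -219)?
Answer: Rational(-4677, 5) ≈ -935.40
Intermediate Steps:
Function('l')(m, R) = Rational(28, 5) (Function('l')(m, R) = Add(Mul(-23, Rational(-1, 5)), 1) = Add(Rational(23, 5), 1) = Rational(28, 5))
Add(Add(-722, Function('l')(Pow(30, -1), -32)), -219) = Add(Add(-722, Rational(28, 5)), -219) = Add(Rational(-3582, 5), -219) = Rational(-4677, 5)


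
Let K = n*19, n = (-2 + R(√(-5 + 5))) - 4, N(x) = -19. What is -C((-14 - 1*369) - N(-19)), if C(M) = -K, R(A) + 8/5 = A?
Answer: -722/5 ≈ -144.40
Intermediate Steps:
R(A) = -8/5 + A
n = -38/5 (n = (-2 + (-8/5 + √(-5 + 5))) - 4 = (-2 + (-8/5 + √0)) - 4 = (-2 + (-8/5 + 0)) - 4 = (-2 - 8/5) - 4 = -18/5 - 4 = -38/5 ≈ -7.6000)
K = -722/5 (K = -38/5*19 = -722/5 ≈ -144.40)
C(M) = 722/5 (C(M) = -1*(-722/5) = 722/5)
-C((-14 - 1*369) - N(-19)) = -1*722/5 = -722/5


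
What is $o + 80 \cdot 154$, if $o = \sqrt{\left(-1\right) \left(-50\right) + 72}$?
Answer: $12320 + \sqrt{122} \approx 12331.0$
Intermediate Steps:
$o = \sqrt{122}$ ($o = \sqrt{50 + 72} = \sqrt{122} \approx 11.045$)
$o + 80 \cdot 154 = \sqrt{122} + 80 \cdot 154 = \sqrt{122} + 12320 = 12320 + \sqrt{122}$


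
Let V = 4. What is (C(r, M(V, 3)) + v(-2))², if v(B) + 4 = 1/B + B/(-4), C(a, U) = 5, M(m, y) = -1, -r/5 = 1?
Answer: 1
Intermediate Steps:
r = -5 (r = -5*1 = -5)
v(B) = -4 + 1/B - B/4 (v(B) = -4 + (1/B + B/(-4)) = -4 + (1/B + B*(-¼)) = -4 + (1/B - B/4) = -4 + 1/B - B/4)
(C(r, M(V, 3)) + v(-2))² = (5 + (-4 + 1/(-2) - ¼*(-2)))² = (5 + (-4 - ½ + ½))² = (5 - 4)² = 1² = 1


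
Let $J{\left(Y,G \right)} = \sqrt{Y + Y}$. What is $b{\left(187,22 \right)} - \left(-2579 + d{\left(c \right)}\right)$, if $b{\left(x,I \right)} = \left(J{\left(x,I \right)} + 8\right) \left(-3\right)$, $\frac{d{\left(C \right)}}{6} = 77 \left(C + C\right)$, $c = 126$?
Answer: $-113869 - 3 \sqrt{374} \approx -1.1393 \cdot 10^{5}$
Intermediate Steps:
$J{\left(Y,G \right)} = \sqrt{2} \sqrt{Y}$ ($J{\left(Y,G \right)} = \sqrt{2 Y} = \sqrt{2} \sqrt{Y}$)
$d{\left(C \right)} = 924 C$ ($d{\left(C \right)} = 6 \cdot 77 \left(C + C\right) = 6 \cdot 77 \cdot 2 C = 6 \cdot 154 C = 924 C$)
$b{\left(x,I \right)} = -24 - 3 \sqrt{2} \sqrt{x}$ ($b{\left(x,I \right)} = \left(\sqrt{2} \sqrt{x} + 8\right) \left(-3\right) = \left(8 + \sqrt{2} \sqrt{x}\right) \left(-3\right) = -24 - 3 \sqrt{2} \sqrt{x}$)
$b{\left(187,22 \right)} - \left(-2579 + d{\left(c \right)}\right) = \left(-24 - 3 \sqrt{2} \sqrt{187}\right) - \left(-2579 + 924 \cdot 126\right) = \left(-24 - 3 \sqrt{374}\right) + \left(2579 - 116424\right) = \left(-24 - 3 \sqrt{374}\right) - 113845 = -113869 - 3 \sqrt{374}$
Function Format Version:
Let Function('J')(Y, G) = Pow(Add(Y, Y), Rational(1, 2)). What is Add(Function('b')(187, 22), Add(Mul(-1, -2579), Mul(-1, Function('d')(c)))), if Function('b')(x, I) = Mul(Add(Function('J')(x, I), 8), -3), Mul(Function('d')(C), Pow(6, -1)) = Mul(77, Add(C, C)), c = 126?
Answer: Add(-113869, Mul(-3, Pow(374, Rational(1, 2)))) ≈ -1.1393e+5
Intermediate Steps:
Function('J')(Y, G) = Mul(Pow(2, Rational(1, 2)), Pow(Y, Rational(1, 2))) (Function('J')(Y, G) = Pow(Mul(2, Y), Rational(1, 2)) = Mul(Pow(2, Rational(1, 2)), Pow(Y, Rational(1, 2))))
Function('d')(C) = Mul(924, C) (Function('d')(C) = Mul(6, Mul(77, Add(C, C))) = Mul(6, Mul(77, Mul(2, C))) = Mul(6, Mul(154, C)) = Mul(924, C))
Function('b')(x, I) = Add(-24, Mul(-3, Pow(2, Rational(1, 2)), Pow(x, Rational(1, 2)))) (Function('b')(x, I) = Mul(Add(Mul(Pow(2, Rational(1, 2)), Pow(x, Rational(1, 2))), 8), -3) = Mul(Add(8, Mul(Pow(2, Rational(1, 2)), Pow(x, Rational(1, 2)))), -3) = Add(-24, Mul(-3, Pow(2, Rational(1, 2)), Pow(x, Rational(1, 2)))))
Add(Function('b')(187, 22), Add(Mul(-1, -2579), Mul(-1, Function('d')(c)))) = Add(Add(-24, Mul(-3, Pow(2, Rational(1, 2)), Pow(187, Rational(1, 2)))), Add(Mul(-1, -2579), Mul(-1, Mul(924, 126)))) = Add(Add(-24, Mul(-3, Pow(374, Rational(1, 2)))), Add(2579, Mul(-1, 116424))) = Add(Add(-24, Mul(-3, Pow(374, Rational(1, 2)))), Add(2579, -116424)) = Add(Add(-24, Mul(-3, Pow(374, Rational(1, 2)))), -113845) = Add(-113869, Mul(-3, Pow(374, Rational(1, 2))))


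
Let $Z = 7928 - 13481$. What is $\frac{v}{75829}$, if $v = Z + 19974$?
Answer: $\frac{759}{3991} \approx 0.19018$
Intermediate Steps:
$Z = -5553$ ($Z = 7928 - 13481 = -5553$)
$v = 14421$ ($v = -5553 + 19974 = 14421$)
$\frac{v}{75829} = \frac{14421}{75829} = 14421 \cdot \frac{1}{75829} = \frac{759}{3991}$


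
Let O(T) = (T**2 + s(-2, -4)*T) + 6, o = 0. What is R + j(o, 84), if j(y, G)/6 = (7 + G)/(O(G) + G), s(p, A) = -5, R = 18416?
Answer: 20644427/1121 ≈ 18416.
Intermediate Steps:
O(T) = 6 + T**2 - 5*T (O(T) = (T**2 - 5*T) + 6 = 6 + T**2 - 5*T)
j(y, G) = 6*(7 + G)/(6 + G**2 - 4*G) (j(y, G) = 6*((7 + G)/((6 + G**2 - 5*G) + G)) = 6*((7 + G)/(6 + G**2 - 4*G)) = 6*(7 + G)/(6 + G**2 - 4*G))
R + j(o, 84) = 18416 + 6*(7 + 84)/(6 + 84**2 - 4*84) = 18416 + 6*91/(6 + 7056 - 336) = 18416 + 6*91/6726 = 18416 + 6*(1/6726)*91 = 18416 + 91/1121 = 20644427/1121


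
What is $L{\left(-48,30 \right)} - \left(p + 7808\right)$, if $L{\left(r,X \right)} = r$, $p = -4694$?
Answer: $-3162$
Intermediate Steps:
$L{\left(-48,30 \right)} - \left(p + 7808\right) = -48 - \left(-4694 + 7808\right) = -48 - 3114 = -3162$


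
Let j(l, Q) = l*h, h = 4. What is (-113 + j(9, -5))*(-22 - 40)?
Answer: 4774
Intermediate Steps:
j(l, Q) = 4*l (j(l, Q) = l*4 = 4*l)
(-113 + j(9, -5))*(-22 - 40) = (-113 + 4*9)*(-22 - 40) = (-113 + 36)*(-62) = -77*(-62) = 4774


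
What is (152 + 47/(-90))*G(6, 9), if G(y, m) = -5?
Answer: -13633/18 ≈ -757.39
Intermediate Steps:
(152 + 47/(-90))*G(6, 9) = (152 + 47/(-90))*(-5) = (152 + 47*(-1/90))*(-5) = (152 - 47/90)*(-5) = (13633/90)*(-5) = -13633/18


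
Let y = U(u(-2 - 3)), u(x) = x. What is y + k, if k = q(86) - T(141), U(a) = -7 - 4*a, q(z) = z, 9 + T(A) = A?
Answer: -33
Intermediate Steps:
T(A) = -9 + A
y = 13 (y = -7 - 4*(-2 - 3) = -7 - 4*(-5) = -7 + 20 = 13)
k = -46 (k = 86 - (-9 + 141) = 86 - 1*132 = 86 - 132 = -46)
y + k = 13 - 46 = -33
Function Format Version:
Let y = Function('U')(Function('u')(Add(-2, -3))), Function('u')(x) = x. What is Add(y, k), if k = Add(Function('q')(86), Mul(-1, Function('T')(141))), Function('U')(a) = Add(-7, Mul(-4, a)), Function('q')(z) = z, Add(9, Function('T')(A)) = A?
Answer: -33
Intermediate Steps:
Function('T')(A) = Add(-9, A)
y = 13 (y = Add(-7, Mul(-4, Add(-2, -3))) = Add(-7, Mul(-4, -5)) = Add(-7, 20) = 13)
k = -46 (k = Add(86, Mul(-1, Add(-9, 141))) = Add(86, Mul(-1, 132)) = Add(86, -132) = -46)
Add(y, k) = Add(13, -46) = -33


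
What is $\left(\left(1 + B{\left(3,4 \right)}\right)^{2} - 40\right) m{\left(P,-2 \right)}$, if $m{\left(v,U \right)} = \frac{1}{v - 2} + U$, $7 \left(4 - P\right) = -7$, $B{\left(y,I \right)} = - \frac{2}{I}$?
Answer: $\frac{265}{4} \approx 66.25$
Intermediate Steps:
$P = 5$ ($P = 4 - -1 = 4 + 1 = 5$)
$m{\left(v,U \right)} = U + \frac{1}{-2 + v}$ ($m{\left(v,U \right)} = \frac{1}{-2 + v} + U = U + \frac{1}{-2 + v}$)
$\left(\left(1 + B{\left(3,4 \right)}\right)^{2} - 40\right) m{\left(P,-2 \right)} = \left(\left(1 - \frac{2}{4}\right)^{2} - 40\right) \frac{1 - -4 - 10}{-2 + 5} = \left(\left(1 - \frac{1}{2}\right)^{2} - 40\right) \frac{1 + 4 - 10}{3} = \left(\left(1 - \frac{1}{2}\right)^{2} - 40\right) \frac{1}{3} \left(-5\right) = \left(\left(\frac{1}{2}\right)^{2} - 40\right) \left(- \frac{5}{3}\right) = \left(\frac{1}{4} - 40\right) \left(- \frac{5}{3}\right) = \left(- \frac{159}{4}\right) \left(- \frac{5}{3}\right) = \frac{265}{4}$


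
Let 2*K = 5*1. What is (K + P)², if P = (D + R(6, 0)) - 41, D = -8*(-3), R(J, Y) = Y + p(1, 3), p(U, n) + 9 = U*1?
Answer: 2025/4 ≈ 506.25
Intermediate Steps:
p(U, n) = -9 + U (p(U, n) = -9 + U*1 = -9 + U)
R(J, Y) = -8 + Y (R(J, Y) = Y + (-9 + 1) = Y - 8 = -8 + Y)
D = 24
K = 5/2 (K = (5*1)/2 = (½)*5 = 5/2 ≈ 2.5000)
P = -25 (P = (24 + (-8 + 0)) - 41 = (24 - 8) - 41 = 16 - 41 = -25)
(K + P)² = (5/2 - 25)² = (-45/2)² = 2025/4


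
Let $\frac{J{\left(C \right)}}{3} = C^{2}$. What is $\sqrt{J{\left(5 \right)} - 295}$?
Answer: $2 i \sqrt{55} \approx 14.832 i$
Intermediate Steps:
$J{\left(C \right)} = 3 C^{2}$
$\sqrt{J{\left(5 \right)} - 295} = \sqrt{3 \cdot 5^{2} - 295} = \sqrt{3 \cdot 25 - 295} = \sqrt{75 - 295} = \sqrt{-220} = 2 i \sqrt{55}$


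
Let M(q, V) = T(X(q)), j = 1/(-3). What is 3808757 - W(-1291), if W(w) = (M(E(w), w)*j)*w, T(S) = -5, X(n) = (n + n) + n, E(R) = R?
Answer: 11432726/3 ≈ 3.8109e+6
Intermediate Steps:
X(n) = 3*n (X(n) = 2*n + n = 3*n)
j = -1/3 (j = 1*(-1/3) = -1/3 ≈ -0.33333)
M(q, V) = -5
W(w) = 5*w/3 (W(w) = (-5*(-1/3))*w = 5*w/3)
3808757 - W(-1291) = 3808757 - 5*(-1291)/3 = 3808757 - 1*(-6455/3) = 3808757 + 6455/3 = 11432726/3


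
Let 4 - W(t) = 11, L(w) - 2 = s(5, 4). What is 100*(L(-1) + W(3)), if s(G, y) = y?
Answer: -100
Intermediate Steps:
L(w) = 6 (L(w) = 2 + 4 = 6)
W(t) = -7 (W(t) = 4 - 1*11 = 4 - 11 = -7)
100*(L(-1) + W(3)) = 100*(6 - 7) = 100*(-1) = -100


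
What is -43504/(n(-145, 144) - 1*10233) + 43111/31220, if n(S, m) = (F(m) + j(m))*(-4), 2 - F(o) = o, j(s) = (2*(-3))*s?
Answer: 232267297/27692140 ≈ 8.3875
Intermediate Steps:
j(s) = -6*s
F(o) = 2 - o
n(S, m) = -8 + 28*m (n(S, m) = ((2 - m) - 6*m)*(-4) = (2 - 7*m)*(-4) = -8 + 28*m)
-43504/(n(-145, 144) - 1*10233) + 43111/31220 = -43504/((-8 + 28*144) - 1*10233) + 43111/31220 = -43504/((-8 + 4032) - 10233) + 43111*(1/31220) = -43504/(4024 - 10233) + 43111/31220 = -43504/(-6209) + 43111/31220 = -43504*(-1/6209) + 43111/31220 = 43504/6209 + 43111/31220 = 232267297/27692140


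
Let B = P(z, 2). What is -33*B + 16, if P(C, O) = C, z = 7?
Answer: -215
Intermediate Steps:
B = 7
-33*B + 16 = -33*7 + 16 = -231 + 16 = -215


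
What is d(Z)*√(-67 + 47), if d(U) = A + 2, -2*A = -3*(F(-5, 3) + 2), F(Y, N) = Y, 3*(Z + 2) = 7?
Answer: -5*I*√5 ≈ -11.18*I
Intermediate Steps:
Z = ⅓ (Z = -2 + (⅓)*7 = -2 + 7/3 = ⅓ ≈ 0.33333)
A = -9/2 (A = -(-3)*(-5 + 2)/2 = -(-3)*(-3)/2 = -½*9 = -9/2 ≈ -4.5000)
d(U) = -5/2 (d(U) = -9/2 + 2 = -5/2)
d(Z)*√(-67 + 47) = -5*√(-67 + 47)/2 = -5*I*√5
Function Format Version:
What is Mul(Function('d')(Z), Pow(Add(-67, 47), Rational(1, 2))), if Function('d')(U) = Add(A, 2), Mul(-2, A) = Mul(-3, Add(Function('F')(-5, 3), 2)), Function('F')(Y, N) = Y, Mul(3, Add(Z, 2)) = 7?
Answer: Mul(-5, I, Pow(5, Rational(1, 2))) ≈ Mul(-11.180, I)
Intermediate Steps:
Z = Rational(1, 3) (Z = Add(-2, Mul(Rational(1, 3), 7)) = Add(-2, Rational(7, 3)) = Rational(1, 3) ≈ 0.33333)
A = Rational(-9, 2) (A = Mul(Rational(-1, 2), Mul(-3, Add(-5, 2))) = Mul(Rational(-1, 2), Mul(-3, -3)) = Mul(Rational(-1, 2), 9) = Rational(-9, 2) ≈ -4.5000)
Function('d')(U) = Rational(-5, 2) (Function('d')(U) = Add(Rational(-9, 2), 2) = Rational(-5, 2))
Mul(Function('d')(Z), Pow(Add(-67, 47), Rational(1, 2))) = Mul(Rational(-5, 2), Pow(Add(-67, 47), Rational(1, 2))) = Mul(Rational(-5, 2), Pow(-20, Rational(1, 2))) = Mul(Rational(-5, 2), Mul(2, I, Pow(5, Rational(1, 2)))) = Mul(-5, I, Pow(5, Rational(1, 2)))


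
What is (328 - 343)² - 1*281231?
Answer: -281006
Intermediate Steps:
(328 - 343)² - 1*281231 = (-15)² - 281231 = 225 - 281231 = -281006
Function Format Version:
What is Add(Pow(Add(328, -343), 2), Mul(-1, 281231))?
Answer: -281006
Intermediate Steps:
Add(Pow(Add(328, -343), 2), Mul(-1, 281231)) = Add(Pow(-15, 2), -281231) = Add(225, -281231) = -281006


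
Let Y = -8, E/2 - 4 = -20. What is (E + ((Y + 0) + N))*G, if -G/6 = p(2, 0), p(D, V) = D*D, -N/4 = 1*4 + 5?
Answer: 1824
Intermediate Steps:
E = -32 (E = 8 + 2*(-20) = 8 - 40 = -32)
N = -36 (N = -4*(1*4 + 5) = -4*(4 + 5) = -4*9 = -36)
p(D, V) = D²
G = -24 (G = -6*2² = -6*4 = -24)
(E + ((Y + 0) + N))*G = (-32 + ((-8 + 0) - 36))*(-24) = (-32 + (-8 - 36))*(-24) = (-32 - 44)*(-24) = -76*(-24) = 1824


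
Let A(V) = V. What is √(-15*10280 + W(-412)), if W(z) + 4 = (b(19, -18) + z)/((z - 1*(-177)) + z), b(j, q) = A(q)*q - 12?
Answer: 4*I*√4034444846/647 ≈ 392.69*I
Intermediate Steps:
b(j, q) = -12 + q² (b(j, q) = q*q - 12 = q² - 12 = -12 + q²)
W(z) = -4 + (312 + z)/(177 + 2*z) (W(z) = -4 + ((-12 + (-18)²) + z)/((z - 1*(-177)) + z) = -4 + ((-12 + 324) + z)/((z + 177) + z) = -4 + (312 + z)/((177 + z) + z) = -4 + (312 + z)/(177 + 2*z))
√(-15*10280 + W(-412)) = √(-15*10280 + (-396 - 7*(-412))/(177 + 2*(-412))) = √(-154200 + (-396 + 2884)/(177 - 824)) = √(-154200 + 2488/(-647)) = √(-154200 - 1/647*2488) = √(-154200 - 2488/647) = √(-99769888/647) = 4*I*√4034444846/647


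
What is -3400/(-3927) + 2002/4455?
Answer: 41014/31185 ≈ 1.3152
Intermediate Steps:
-3400/(-3927) + 2002/4455 = -3400*(-1/3927) + 2002*(1/4455) = 200/231 + 182/405 = 41014/31185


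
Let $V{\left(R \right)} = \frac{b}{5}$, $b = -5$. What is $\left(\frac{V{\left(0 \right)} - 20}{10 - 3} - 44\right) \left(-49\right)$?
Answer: $2303$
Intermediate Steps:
$V{\left(R \right)} = -1$ ($V{\left(R \right)} = - \frac{5}{5} = \left(-5\right) \frac{1}{5} = -1$)
$\left(\frac{V{\left(0 \right)} - 20}{10 - 3} - 44\right) \left(-49\right) = \left(\frac{-1 - 20}{10 - 3} - 44\right) \left(-49\right) = \left(- \frac{21}{7} - 44\right) \left(-49\right) = \left(\left(-21\right) \frac{1}{7} - 44\right) \left(-49\right) = \left(-3 - 44\right) \left(-49\right) = \left(-47\right) \left(-49\right) = 2303$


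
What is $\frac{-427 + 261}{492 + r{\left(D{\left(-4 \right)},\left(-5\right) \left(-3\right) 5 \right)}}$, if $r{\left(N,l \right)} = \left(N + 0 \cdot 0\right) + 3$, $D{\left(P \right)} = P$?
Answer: $- \frac{166}{491} \approx -0.33809$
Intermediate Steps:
$r{\left(N,l \right)} = 3 + N$ ($r{\left(N,l \right)} = \left(N + 0\right) + 3 = N + 3 = 3 + N$)
$\frac{-427 + 261}{492 + r{\left(D{\left(-4 \right)},\left(-5\right) \left(-3\right) 5 \right)}} = \frac{-427 + 261}{492 + \left(3 - 4\right)} = - \frac{166}{492 - 1} = - \frac{166}{491}$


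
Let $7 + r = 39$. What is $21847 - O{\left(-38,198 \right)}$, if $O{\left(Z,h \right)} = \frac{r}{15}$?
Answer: $\frac{327673}{15} \approx 21845.0$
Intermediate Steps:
$r = 32$ ($r = -7 + 39 = 32$)
$O{\left(Z,h \right)} = \frac{32}{15}$
$21847 - O{\left(-38,198 \right)} = 21847 - \frac{32}{15} = \frac{327673}{15}$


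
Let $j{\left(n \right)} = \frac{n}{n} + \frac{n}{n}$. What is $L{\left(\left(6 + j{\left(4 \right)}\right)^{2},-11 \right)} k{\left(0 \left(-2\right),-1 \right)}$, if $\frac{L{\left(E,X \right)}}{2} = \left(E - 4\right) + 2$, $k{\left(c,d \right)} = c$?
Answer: $0$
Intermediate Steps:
$j{\left(n \right)} = 2$ ($j{\left(n \right)} = 1 + 1 = 2$)
$L{\left(E,X \right)} = -4 + 2 E$ ($L{\left(E,X \right)} = 2 \left(\left(E - 4\right) + 2\right) = 2 \left(\left(-4 + E\right) + 2\right) = 2 \left(-2 + E\right) = -4 + 2 E$)
$L{\left(\left(6 + j{\left(4 \right)}\right)^{2},-11 \right)} k{\left(0 \left(-2\right),-1 \right)} = \left(-4 + 2 \left(6 + 2\right)^{2}\right) 0 \left(-2\right) = \left(-4 + 2 \cdot 8^{2}\right) 0 = \left(-4 + 2 \cdot 64\right) 0 = \left(-4 + 128\right) 0 = 124 \cdot 0 = 0$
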